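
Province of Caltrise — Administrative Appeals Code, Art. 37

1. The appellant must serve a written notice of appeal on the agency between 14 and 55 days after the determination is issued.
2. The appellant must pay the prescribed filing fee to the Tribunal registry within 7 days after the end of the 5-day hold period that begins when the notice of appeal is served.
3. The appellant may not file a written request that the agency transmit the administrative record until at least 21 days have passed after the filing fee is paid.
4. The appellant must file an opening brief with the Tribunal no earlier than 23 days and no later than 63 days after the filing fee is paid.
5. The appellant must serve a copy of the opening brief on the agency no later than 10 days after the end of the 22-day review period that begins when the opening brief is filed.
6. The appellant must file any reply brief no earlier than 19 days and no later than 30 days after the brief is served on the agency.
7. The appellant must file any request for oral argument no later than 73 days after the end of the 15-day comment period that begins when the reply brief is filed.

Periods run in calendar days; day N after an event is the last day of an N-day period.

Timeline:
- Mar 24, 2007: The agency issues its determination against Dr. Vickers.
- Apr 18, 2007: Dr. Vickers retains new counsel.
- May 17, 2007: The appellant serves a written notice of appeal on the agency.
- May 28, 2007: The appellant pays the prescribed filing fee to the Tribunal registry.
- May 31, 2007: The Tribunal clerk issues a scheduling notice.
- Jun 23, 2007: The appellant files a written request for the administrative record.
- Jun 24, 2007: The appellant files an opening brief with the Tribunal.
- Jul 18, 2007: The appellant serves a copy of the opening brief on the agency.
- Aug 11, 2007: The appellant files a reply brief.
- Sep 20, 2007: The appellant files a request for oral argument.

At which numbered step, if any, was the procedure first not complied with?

(1) the permitted window runs from Mar 24, 2007 + 14 = Apr 7, 2007 to Mar 24, 2007 + 55 = May 18, 2007; done May 17, 2007 — within the window.
(2) due by May 22, 2007 + 7 days = May 29, 2007; completed May 28, 2007, before the deadline.
(3) permitted from May 28, 2007 + 21 days = Jun 18, 2007 onward; done Jun 23, 2007 — permitted.
(4) the permitted window runs from May 28, 2007 + 23 = Jun 20, 2007 to May 28, 2007 + 63 = Jul 30, 2007; done Jun 24, 2007 — within the window.
(5) due by Jul 16, 2007 + 10 days = Jul 26, 2007; done Jul 18, 2007 — timely.
(6) the permitted window runs from Jul 18, 2007 + 19 = Aug 6, 2007 to Jul 18, 2007 + 30 = Aug 17, 2007; Aug 11, 2007 falls inside that range.
(7) due by Aug 26, 2007 + 73 days = Nov 7, 2007; completed Sep 20, 2007, before the deadline.

None — every step was satisfied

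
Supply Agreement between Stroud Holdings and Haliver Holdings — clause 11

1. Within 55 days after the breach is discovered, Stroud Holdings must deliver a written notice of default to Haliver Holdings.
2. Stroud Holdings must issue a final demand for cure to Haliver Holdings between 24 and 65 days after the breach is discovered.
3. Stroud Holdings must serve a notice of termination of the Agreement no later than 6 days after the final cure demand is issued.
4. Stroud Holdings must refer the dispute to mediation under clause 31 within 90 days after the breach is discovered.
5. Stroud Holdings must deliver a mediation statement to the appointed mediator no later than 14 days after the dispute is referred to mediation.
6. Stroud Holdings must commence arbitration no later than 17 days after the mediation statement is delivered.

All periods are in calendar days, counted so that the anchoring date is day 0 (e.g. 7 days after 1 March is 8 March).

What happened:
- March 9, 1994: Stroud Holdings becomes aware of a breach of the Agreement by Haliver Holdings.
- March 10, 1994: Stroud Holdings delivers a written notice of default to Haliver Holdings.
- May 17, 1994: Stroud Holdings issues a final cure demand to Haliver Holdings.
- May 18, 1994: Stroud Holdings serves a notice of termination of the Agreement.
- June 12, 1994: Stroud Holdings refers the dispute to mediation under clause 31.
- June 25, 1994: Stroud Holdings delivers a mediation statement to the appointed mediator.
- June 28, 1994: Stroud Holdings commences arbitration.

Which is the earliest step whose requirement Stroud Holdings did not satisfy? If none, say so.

Step 2

Step 1 — counting 55 days from March 9, 1994 (when the breach is discovered) gives a deadline of May 3, 1994; completed March 10, 1994, before the deadline.
Step 2 — 24 and 65 days from March 9, 1994 (when the breach is discovered) are April 2, 1994 and May 13, 1994 respectively; done May 17, 1994 — 4 days after the window closed.
The procedure was therefore not followed at step 2.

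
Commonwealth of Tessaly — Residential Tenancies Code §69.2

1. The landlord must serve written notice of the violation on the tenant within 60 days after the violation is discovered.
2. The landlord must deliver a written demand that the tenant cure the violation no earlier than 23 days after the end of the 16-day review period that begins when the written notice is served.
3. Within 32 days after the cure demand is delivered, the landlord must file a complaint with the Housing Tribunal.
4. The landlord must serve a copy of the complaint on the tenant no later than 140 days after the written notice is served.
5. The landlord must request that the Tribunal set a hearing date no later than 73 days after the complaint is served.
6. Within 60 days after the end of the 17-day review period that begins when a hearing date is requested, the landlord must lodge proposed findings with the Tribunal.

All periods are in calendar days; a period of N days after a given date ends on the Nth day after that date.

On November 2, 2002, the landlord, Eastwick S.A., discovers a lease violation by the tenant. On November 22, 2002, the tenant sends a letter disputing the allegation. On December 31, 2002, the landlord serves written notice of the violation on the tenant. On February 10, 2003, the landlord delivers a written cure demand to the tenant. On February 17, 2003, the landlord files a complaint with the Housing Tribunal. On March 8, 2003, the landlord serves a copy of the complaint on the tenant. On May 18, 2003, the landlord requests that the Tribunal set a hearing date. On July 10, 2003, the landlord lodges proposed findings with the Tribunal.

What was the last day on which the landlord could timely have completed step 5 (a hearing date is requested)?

May 20, 2003

Step 5 runs from March 8, 2003, when the complaint is served. 73 days after March 8, 2003 is May 20, 2003.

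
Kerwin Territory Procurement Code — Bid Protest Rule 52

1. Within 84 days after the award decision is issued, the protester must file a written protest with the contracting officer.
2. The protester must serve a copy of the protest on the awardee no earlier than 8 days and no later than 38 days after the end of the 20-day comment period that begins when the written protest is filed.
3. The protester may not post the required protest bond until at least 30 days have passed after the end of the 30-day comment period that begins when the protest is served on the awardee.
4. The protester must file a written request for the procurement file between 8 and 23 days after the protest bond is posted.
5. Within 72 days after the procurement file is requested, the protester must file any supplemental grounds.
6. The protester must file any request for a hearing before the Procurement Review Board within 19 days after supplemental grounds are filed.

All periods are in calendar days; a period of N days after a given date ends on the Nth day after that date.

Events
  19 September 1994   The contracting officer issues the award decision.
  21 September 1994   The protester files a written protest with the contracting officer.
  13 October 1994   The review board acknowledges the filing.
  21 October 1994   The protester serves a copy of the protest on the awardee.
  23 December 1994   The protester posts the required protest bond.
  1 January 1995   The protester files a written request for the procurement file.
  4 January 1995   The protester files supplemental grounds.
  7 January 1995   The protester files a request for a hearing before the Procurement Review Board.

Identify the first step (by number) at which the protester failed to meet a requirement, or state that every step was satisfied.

None — every step was satisfied

Step 1 — counting 84 days from 19 September 1994 (when the award decision is issued) gives a deadline of 12 December 1994; 21 September 1994 is within that limit.
Step 2 — 8 and 38 days from 11 October 1994 (end of the 20-day comment period, which began when the written protest is filed on 21 September 1994) are 19 October 1994 and 18 November 1994 respectively; done 21 October 1994 — within the window.
Step 3 — must wait 30 days from 20 November 1994 (end of the 30-day comment period, which began when the protest is served on the awardee on 21 October 1994), so not before 20 December 1994; done 23 December 1994, after the minimum wait.
Step 4 — 8 and 23 days from 23 December 1994 (when the protest bond is posted) are 31 December 1994 and 15 January 1995 respectively; 1 January 1995 falls inside that range.
Step 5 — counting 72 days from 1 January 1995 (when the procurement file is requested) gives a deadline of 14 March 1995; completed 4 January 1995, before the deadline.
Step 6 — counting 19 days from 4 January 1995 (when supplemental grounds are filed) gives a deadline of 23 January 1995; 7 January 1995 is within that limit.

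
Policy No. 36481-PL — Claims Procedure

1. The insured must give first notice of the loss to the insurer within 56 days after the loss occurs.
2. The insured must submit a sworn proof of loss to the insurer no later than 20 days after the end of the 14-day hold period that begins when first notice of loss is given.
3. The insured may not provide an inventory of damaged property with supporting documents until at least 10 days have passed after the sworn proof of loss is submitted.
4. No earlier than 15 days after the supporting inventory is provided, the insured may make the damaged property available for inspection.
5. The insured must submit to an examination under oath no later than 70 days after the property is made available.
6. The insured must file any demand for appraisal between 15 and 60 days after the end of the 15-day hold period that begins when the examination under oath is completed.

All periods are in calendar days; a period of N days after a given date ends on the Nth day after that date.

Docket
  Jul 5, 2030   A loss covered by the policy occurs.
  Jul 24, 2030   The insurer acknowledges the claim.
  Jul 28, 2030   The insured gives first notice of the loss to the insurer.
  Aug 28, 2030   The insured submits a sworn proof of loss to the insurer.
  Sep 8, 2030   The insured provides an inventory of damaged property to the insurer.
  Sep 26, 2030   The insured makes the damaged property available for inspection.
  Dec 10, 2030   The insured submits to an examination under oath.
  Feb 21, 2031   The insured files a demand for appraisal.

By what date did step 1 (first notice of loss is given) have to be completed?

Aug 30, 2030

Step 1 runs from Jul 5, 2030, when the loss occurs. 56 days after Jul 5, 2030 is Aug 30, 2030.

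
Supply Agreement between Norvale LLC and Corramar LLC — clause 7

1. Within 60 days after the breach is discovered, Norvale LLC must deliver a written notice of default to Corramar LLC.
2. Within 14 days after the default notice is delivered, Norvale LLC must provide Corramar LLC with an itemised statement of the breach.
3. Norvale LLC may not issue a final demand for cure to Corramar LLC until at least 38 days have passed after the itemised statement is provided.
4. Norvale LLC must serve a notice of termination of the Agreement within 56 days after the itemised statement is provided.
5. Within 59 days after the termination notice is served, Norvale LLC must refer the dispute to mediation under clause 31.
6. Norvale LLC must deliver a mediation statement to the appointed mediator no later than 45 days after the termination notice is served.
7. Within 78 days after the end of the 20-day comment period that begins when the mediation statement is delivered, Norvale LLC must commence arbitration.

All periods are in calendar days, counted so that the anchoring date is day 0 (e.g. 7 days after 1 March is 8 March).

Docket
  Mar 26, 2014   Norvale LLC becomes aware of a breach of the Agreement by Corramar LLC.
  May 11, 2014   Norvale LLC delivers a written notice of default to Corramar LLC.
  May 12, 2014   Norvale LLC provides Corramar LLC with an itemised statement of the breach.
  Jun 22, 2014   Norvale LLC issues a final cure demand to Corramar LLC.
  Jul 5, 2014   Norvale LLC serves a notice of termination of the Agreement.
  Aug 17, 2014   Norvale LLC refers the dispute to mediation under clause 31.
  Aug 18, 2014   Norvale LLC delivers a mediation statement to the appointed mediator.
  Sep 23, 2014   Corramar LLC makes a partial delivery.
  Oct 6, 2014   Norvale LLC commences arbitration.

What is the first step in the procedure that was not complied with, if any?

Step 1: 60 days after Mar 26, 2014 (when the breach is discovered) is May 25, 2014; May 11, 2014 is within that limit.
Step 2: 14 days after May 11, 2014 (when the default notice is delivered) is May 25, 2014; done May 12, 2014 — timely.
Step 3: the earliest permitted date is 38 days after May 12, 2014 (when the itemised statement is provided), i.e. Jun 19, 2014; done Jun 22, 2014 — permitted.
Step 4: 56 days after May 12, 2014 (when the itemised statement is provided) is Jul 7, 2014; done Jul 5, 2014 — timely.
Step 5: 59 days after Jul 5, 2014 (when the termination notice is served) is Sep 2, 2014; done Aug 17, 2014 — timely.
Step 6: 45 days after Jul 5, 2014 (when the termination notice is served) is Aug 19, 2014; done Aug 18, 2014 — timely.
Step 7: 78 days after Sep 7, 2014 (end of the 20-day comment period, which began when the mediation statement is delivered on Aug 18, 2014) is Nov 24, 2014; Oct 6, 2014 is within that limit.

None — every step was satisfied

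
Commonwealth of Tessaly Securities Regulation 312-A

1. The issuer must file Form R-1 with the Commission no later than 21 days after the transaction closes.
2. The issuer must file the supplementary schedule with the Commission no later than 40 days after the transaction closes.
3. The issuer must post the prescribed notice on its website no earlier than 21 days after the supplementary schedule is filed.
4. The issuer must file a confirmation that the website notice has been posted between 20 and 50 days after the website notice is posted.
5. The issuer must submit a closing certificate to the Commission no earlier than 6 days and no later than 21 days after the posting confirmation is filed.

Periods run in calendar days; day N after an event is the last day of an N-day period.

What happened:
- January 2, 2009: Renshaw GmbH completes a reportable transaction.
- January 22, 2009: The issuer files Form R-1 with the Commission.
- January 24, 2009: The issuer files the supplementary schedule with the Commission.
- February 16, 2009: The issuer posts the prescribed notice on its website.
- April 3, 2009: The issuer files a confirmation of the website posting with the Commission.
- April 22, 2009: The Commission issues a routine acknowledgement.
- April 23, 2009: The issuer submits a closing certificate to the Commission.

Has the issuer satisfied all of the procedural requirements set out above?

(1) due by January 2, 2009 + 21 days = January 23, 2009; January 22, 2009 is within that limit.
(2) due by January 2, 2009 + 40 days = February 11, 2009; January 24, 2009 is within that limit.
(3) permitted from January 24, 2009 + 21 days = February 14, 2009 onward; February 16, 2009 is on or after that date.
(4) the permitted window runs from February 16, 2009 + 20 = March 8, 2009 to February 16, 2009 + 50 = April 7, 2009; April 3, 2009 falls inside that range.
(5) the permitted window runs from April 3, 2009 + 6 = April 9, 2009 to April 3, 2009 + 21 = April 24, 2009; done April 23, 2009 — within the window.

Yes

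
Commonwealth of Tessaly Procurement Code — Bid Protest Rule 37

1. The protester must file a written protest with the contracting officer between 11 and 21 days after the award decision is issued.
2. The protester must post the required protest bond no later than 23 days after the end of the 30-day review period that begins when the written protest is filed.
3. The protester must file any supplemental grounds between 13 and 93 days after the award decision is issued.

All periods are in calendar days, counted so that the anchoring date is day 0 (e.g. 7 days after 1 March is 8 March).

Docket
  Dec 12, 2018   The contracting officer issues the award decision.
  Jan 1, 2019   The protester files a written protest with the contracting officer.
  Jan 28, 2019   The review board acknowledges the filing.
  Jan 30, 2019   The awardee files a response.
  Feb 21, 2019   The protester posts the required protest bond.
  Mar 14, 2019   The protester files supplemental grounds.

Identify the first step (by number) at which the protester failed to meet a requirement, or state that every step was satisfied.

None — every step was satisfied

Step 1 — 11 and 21 days from Dec 12, 2018 (when the award decision is issued) are Dec 23, 2018 and Jan 2, 2019 respectively; done Jan 1, 2019, which is between those dates.
Step 2 — counting 23 days from Jan 31, 2019 (end of the 30-day review period, which began when the written protest is filed on Jan 1, 2019) gives a deadline of Feb 23, 2019; completed Feb 21, 2019, before the deadline.
Step 3 — 13 and 93 days from Dec 12, 2018 (when the award decision is issued) are Dec 25, 2018 and Mar 15, 2019 respectively; done Mar 14, 2019 — within the window.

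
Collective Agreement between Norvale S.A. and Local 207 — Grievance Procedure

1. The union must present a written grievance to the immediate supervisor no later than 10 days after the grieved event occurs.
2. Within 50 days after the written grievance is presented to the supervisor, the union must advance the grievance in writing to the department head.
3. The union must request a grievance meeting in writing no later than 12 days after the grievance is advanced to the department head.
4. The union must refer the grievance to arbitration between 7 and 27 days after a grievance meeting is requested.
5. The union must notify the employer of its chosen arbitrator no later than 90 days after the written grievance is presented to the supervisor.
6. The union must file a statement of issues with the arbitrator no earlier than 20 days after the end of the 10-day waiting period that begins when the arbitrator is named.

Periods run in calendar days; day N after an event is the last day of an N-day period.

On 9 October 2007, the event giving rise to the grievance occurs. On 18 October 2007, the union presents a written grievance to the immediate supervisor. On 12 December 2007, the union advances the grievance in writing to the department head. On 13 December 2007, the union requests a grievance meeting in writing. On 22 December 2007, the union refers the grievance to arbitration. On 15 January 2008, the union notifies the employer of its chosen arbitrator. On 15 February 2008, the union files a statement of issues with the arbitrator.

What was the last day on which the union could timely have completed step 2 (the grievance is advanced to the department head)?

7 December 2007

Step 2 runs from 18 October 2007, when the written grievance is presented to the supervisor. 50 days after 18 October 2007 is 7 December 2007.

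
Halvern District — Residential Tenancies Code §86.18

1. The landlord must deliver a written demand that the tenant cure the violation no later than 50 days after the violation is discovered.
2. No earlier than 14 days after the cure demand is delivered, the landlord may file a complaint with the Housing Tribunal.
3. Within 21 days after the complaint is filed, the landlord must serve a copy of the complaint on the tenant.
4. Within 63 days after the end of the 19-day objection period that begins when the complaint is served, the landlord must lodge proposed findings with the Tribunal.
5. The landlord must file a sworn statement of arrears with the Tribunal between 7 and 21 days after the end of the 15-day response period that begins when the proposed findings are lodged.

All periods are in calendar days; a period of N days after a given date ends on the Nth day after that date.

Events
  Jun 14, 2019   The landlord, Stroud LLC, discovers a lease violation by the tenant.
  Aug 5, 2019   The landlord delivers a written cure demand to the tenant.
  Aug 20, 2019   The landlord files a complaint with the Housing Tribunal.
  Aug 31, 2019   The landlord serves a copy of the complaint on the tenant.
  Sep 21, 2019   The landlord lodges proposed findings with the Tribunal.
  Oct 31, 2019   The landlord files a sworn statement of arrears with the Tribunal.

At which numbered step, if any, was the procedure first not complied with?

Step 1: 50 days after Jun 14, 2019 (when the violation is discovered) is Aug 3, 2019; done Aug 5, 2019 — 2 days late.

Step 1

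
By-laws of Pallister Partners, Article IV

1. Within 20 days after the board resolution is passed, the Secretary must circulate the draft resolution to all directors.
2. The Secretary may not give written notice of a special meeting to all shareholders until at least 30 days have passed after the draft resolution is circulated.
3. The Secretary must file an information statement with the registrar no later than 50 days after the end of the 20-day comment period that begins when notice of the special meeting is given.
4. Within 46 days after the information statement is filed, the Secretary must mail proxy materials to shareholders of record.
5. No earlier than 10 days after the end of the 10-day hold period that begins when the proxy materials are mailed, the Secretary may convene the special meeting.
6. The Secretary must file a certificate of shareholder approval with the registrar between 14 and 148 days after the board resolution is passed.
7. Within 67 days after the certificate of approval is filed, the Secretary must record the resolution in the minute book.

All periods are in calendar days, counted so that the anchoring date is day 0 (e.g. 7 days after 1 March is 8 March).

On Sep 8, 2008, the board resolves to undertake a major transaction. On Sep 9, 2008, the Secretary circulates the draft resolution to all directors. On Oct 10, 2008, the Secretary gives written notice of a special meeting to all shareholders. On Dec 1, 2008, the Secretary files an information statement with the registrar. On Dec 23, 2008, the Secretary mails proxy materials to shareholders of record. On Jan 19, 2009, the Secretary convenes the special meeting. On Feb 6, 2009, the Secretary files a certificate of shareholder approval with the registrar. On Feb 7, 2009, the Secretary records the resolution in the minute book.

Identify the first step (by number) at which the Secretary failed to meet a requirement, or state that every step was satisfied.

(1) due by Sep 8, 2008 + 20 days = Sep 28, 2008; done Sep 9, 2008 — timely.
(2) permitted from Sep 9, 2008 + 30 days = Oct 9, 2008 onward; Oct 10, 2008 is on or after that date.
(3) due by Oct 30, 2008 + 50 days = Dec 19, 2008; Dec 1, 2008 is within that limit.
(4) due by Dec 1, 2008 + 46 days = Jan 16, 2009; completed Dec 23, 2008, before the deadline.
(5) permitted from Jan 2, 2009 + 10 days = Jan 12, 2009 onward; done Jan 19, 2009, after the minimum wait.
(6) the permitted window runs from Sep 8, 2008 + 14 = Sep 22, 2008 to Sep 8, 2008 + 148 = Feb 3, 2009; Feb 6, 2009 is 3 days past the end of the window.
No need to go further; step 6 was not satisfied.

Step 6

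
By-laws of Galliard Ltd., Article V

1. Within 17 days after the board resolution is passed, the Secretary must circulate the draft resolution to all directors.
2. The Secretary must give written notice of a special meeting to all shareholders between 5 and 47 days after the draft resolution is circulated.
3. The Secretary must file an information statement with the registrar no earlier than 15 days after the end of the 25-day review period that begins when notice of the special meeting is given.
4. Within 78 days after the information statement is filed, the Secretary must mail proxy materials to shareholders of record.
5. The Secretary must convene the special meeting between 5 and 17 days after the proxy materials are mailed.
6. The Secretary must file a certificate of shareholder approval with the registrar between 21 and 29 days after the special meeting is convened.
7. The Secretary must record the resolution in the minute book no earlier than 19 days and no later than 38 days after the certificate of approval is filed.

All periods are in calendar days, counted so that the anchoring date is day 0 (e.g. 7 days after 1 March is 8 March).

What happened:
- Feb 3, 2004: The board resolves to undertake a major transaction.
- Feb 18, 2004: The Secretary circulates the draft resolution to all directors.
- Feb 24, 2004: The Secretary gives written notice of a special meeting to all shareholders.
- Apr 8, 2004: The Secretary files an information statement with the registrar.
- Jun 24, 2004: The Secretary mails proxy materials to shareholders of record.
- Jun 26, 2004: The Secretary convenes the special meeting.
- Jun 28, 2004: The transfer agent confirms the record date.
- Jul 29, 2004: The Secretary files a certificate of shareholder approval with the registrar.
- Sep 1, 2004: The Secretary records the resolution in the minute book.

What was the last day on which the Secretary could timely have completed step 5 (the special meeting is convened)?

Jul 11, 2004

Step 5 runs from Jun 24, 2004, when the proxy materials are mailed. The window is 5–17 days after Jun 24, 2004; it closes on Jul 11, 2004.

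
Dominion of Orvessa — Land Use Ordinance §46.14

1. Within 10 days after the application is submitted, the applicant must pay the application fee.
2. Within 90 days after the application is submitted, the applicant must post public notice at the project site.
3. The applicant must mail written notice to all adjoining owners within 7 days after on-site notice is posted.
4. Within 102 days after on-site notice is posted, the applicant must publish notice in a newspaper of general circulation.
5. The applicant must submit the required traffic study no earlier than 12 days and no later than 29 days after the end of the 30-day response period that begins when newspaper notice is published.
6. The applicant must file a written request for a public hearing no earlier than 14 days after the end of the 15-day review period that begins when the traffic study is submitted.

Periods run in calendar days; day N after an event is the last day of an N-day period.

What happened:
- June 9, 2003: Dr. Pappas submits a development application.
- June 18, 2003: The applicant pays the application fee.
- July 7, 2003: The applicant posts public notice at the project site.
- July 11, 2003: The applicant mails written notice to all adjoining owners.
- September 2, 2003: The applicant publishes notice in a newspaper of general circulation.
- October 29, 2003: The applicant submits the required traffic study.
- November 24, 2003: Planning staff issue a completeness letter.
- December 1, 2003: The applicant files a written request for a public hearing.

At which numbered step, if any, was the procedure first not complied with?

None — every step was satisfied

(1) due by June 9, 2003 + 10 days = June 19, 2003; done June 18, 2003 — timely.
(2) due by June 9, 2003 + 90 days = September 7, 2003; done July 7, 2003 — timely.
(3) due by July 7, 2003 + 7 days = July 14, 2003; done July 11, 2003 — timely.
(4) due by July 7, 2003 + 102 days = October 17, 2003; completed September 2, 2003, before the deadline.
(5) the permitted window runs from October 2, 2003 + 12 = October 14, 2003 to October 2, 2003 + 29 = October 31, 2003; done October 29, 2003, which is between those dates.
(6) permitted from November 13, 2003 + 14 days = November 27, 2003 onward; done December 1, 2003, after the minimum wait.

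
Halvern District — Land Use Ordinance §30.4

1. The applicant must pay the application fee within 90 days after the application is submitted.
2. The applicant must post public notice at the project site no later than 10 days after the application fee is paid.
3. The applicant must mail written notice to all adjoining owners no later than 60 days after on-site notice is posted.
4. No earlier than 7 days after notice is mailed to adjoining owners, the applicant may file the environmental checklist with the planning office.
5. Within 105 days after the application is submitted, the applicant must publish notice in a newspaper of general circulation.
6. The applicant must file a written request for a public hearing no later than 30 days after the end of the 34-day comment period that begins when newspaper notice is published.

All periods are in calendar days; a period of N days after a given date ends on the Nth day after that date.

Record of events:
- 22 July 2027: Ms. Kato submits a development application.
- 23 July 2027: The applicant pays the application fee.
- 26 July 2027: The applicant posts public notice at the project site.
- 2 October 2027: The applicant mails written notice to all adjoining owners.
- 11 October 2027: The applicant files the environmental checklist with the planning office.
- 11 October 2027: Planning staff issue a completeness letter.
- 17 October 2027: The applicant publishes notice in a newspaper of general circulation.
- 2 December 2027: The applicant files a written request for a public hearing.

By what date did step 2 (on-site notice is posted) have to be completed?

Step 2 runs from 23 July 2027, when the application fee is paid. 10 days after 23 July 2027 is 2 August 2027.

2 August 2027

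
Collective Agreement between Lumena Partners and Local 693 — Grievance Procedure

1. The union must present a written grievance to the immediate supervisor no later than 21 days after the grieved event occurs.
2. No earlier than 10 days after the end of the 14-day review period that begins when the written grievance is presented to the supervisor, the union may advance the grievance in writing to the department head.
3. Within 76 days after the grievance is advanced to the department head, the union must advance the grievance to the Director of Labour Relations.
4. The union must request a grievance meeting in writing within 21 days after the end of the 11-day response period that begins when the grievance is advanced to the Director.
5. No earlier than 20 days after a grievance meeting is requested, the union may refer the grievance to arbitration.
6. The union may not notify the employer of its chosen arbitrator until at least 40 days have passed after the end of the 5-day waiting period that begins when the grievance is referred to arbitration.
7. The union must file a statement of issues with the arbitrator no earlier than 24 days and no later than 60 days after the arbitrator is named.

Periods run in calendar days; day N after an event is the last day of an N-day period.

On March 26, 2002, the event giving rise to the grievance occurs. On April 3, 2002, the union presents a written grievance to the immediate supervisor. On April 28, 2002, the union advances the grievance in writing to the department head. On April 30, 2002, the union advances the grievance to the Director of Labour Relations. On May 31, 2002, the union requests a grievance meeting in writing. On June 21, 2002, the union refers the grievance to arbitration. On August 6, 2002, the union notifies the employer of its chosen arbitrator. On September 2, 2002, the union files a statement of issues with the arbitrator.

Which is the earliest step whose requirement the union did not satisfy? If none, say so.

None — every step was satisfied

Step 1: 21 days after March 26, 2002 (when the grieved event occurs) is April 16, 2002; done April 3, 2002 — timely.
Step 2: the earliest permitted date is 10 days after April 17, 2002 (end of the 14-day review period, which began when the written grievance is presented to the supervisor on April 3, 2002), i.e. April 27, 2002; done April 28, 2002 — permitted.
Step 3: 76 days after April 28, 2002 (when the grievance is advanced to the department head) is July 13, 2002; completed April 30, 2002, before the deadline.
Step 4: 21 days after May 11, 2002 (end of the 11-day response period, which began when the grievance is advanced to the Director on April 30, 2002) is June 1, 2002; May 31, 2002 is within that limit.
Step 5: the earliest permitted date is 20 days after May 31, 2002 (when a grievance meeting is requested), i.e. June 20, 2002; June 21, 2002 is on or after that date.
Step 6: the earliest permitted date is 40 days after June 26, 2002 (end of the 5-day waiting period, which began when the grievance is referred to arbitration on June 21, 2002), i.e. August 5, 2002; August 6, 2002 is on or after that date.
Step 7: the window is 24–60 days after August 6, 2002 (when the arbitrator is named), so August 30, 2002 through October 5, 2002; done September 2, 2002, which is between those dates.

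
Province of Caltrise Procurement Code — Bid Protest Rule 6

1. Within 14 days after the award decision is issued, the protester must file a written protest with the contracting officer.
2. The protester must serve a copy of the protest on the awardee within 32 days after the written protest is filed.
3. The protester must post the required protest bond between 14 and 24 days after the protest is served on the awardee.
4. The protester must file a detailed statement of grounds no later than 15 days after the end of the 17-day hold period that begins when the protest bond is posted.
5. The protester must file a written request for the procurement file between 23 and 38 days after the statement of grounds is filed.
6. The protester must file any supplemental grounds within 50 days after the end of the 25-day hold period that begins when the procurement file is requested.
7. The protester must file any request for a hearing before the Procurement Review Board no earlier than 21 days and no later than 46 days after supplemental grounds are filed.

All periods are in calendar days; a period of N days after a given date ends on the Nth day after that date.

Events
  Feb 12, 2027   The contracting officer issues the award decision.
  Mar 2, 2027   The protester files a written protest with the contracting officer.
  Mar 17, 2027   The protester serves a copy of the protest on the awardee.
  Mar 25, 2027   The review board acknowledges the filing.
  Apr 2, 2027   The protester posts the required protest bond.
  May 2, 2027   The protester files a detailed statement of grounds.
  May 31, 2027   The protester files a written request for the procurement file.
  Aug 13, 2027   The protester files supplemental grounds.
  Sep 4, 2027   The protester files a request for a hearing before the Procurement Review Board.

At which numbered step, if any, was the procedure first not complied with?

(1) due by Feb 12, 2027 + 14 days = Feb 26, 2027; Mar 2, 2027 misses that deadline by 4 days.
That is the first point of non-compliance.

Step 1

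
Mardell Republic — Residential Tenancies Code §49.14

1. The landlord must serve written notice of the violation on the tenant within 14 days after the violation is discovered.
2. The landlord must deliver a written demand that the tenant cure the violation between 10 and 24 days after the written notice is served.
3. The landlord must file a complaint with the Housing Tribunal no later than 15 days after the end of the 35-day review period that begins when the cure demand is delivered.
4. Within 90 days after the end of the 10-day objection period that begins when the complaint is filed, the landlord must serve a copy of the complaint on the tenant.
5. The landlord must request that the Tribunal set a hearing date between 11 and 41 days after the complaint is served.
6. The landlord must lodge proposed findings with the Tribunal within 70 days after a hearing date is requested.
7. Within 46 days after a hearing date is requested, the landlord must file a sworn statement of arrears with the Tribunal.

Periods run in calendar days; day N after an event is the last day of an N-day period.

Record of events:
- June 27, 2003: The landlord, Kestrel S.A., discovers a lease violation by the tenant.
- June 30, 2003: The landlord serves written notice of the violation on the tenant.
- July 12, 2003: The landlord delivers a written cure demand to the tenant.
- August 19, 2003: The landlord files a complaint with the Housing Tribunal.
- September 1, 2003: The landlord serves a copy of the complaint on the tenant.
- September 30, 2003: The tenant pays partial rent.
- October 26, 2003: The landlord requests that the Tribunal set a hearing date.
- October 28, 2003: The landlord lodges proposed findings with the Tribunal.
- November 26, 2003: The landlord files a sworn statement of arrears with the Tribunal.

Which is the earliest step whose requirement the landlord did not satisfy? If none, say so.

Step 1 — counting 14 days from June 27, 2003 (when the violation is discovered) gives a deadline of July 11, 2003; done June 30, 2003 — timely.
Step 2 — 10 and 24 days from June 30, 2003 (when the written notice is served) are July 10, 2003 and July 24, 2003 respectively; July 12, 2003 falls inside that range.
Step 3 — counting 15 days from August 16, 2003 (end of the 35-day review period, which began when the cure demand is delivered on July 12, 2003) gives a deadline of August 31, 2003; done August 19, 2003 — timely.
Step 4 — counting 90 days from August 29, 2003 (end of the 10-day objection period, which began when the complaint is filed on August 19, 2003) gives a deadline of November 27, 2003; completed September 1, 2003, before the deadline.
Step 5 — 11 and 41 days from September 1, 2003 (when the complaint is served) are September 12, 2003 and October 12, 2003 respectively; October 26, 2003 is 14 days past the end of the window.
Later steps need not be reached.

Step 5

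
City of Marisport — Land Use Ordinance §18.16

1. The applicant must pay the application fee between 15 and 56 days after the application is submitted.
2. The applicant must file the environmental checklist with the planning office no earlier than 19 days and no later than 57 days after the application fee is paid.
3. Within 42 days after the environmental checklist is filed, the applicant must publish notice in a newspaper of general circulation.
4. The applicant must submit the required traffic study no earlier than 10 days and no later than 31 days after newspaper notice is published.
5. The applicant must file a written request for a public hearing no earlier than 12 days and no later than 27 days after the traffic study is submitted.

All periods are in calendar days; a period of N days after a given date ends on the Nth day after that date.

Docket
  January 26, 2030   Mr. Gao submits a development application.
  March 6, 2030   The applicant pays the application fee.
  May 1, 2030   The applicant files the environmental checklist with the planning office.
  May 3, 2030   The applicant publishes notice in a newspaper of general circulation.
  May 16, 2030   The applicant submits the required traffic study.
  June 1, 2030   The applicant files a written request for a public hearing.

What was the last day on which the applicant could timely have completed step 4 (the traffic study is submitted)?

June 3, 2030

Step 4 runs from May 3, 2030, when newspaper notice is published. The window is 10–31 days after May 3, 2030; it closes on June 3, 2030.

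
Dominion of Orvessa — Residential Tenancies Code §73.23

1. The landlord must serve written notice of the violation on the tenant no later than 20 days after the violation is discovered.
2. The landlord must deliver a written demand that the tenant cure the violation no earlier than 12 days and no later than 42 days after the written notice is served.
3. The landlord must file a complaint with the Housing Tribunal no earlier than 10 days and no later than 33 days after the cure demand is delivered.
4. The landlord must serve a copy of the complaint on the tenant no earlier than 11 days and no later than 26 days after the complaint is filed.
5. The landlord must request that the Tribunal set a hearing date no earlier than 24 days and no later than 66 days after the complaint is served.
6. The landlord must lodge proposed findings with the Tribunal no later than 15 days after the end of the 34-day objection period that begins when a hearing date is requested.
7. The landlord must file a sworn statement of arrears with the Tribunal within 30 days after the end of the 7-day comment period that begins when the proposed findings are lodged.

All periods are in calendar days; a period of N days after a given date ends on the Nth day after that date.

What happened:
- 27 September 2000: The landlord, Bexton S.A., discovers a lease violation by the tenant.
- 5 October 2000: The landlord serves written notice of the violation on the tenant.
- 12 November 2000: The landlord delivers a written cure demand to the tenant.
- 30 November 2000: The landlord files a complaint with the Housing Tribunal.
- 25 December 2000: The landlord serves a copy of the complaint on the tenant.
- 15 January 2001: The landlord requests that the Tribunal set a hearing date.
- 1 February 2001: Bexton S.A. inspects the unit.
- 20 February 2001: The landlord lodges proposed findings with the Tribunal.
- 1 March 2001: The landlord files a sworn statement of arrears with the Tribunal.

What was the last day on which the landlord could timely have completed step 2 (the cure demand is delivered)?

Step 2 runs from 5 October 2000, when the written notice is served. The window is 12–42 days after 5 October 2000; it closes on 16 November 2000.

16 November 2000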